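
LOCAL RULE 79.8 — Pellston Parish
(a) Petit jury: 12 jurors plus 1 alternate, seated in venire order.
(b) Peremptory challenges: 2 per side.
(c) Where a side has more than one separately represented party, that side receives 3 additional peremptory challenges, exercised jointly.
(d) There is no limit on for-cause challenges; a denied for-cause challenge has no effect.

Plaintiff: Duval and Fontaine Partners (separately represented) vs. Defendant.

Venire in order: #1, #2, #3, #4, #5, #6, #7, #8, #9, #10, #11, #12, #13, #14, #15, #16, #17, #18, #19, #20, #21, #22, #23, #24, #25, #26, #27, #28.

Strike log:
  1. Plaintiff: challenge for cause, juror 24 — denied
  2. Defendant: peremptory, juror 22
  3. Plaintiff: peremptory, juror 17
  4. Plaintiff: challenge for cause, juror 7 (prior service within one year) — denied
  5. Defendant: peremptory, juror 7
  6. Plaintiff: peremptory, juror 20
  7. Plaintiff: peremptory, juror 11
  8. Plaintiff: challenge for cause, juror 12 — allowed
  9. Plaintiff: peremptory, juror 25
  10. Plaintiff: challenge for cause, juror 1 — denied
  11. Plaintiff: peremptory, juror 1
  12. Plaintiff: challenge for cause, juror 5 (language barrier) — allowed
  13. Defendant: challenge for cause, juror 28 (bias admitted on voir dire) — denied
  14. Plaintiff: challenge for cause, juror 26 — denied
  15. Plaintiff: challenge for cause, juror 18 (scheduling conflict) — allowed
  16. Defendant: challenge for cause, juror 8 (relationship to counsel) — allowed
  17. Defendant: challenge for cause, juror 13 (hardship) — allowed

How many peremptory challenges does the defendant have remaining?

Defendant allotment: 2.
Defendant peremptories used: #22, #7 — 2 (for-cause on #28, #8, #13 don't count).
Remaining: 2 − 2 = 0.

0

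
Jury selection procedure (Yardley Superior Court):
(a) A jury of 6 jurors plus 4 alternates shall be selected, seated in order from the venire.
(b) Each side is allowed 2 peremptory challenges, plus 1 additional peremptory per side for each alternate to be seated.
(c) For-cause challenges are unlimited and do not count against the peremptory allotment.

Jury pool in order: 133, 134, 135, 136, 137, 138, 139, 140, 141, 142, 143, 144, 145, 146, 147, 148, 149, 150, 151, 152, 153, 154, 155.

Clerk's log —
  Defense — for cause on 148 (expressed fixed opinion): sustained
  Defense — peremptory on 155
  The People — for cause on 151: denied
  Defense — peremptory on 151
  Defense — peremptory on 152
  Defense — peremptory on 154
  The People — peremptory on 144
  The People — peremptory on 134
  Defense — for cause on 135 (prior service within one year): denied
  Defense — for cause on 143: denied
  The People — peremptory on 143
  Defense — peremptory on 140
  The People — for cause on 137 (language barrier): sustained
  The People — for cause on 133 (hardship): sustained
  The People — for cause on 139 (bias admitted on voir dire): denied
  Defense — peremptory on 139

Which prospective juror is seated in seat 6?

145

Removed: #133, #134, #137, #139, #140, #143, #144, #148, #151, #152, #154, #155. (#135 stays — for-cause denied.)
Seating in order: seats 1–6 → #135, #136, #138, #141, #142, #145; alternates → #146, #147, #149, #150.
So seat 6 is #145.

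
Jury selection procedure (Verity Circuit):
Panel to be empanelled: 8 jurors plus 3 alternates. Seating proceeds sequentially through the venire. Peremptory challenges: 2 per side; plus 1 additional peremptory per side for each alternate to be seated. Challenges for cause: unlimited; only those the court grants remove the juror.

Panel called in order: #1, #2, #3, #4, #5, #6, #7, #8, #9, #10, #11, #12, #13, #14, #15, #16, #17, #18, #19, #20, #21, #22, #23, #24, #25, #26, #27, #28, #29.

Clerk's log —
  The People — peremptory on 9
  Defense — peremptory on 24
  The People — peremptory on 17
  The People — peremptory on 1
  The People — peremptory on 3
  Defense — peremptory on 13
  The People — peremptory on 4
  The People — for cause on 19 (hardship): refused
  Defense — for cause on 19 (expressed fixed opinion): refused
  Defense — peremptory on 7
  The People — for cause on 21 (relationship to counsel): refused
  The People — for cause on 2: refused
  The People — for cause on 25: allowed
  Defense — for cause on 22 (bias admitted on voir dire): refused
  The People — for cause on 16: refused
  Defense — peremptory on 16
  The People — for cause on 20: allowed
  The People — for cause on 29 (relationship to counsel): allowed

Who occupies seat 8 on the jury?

Removed: #1, #3, #4, #7, #9, #13, #16, #17, #20, #24, #25, #29. (#2, #19, #21, #22 stay — for-cause denied.)
Seating in order: seats 1–8 → #2, #5, #6, #8, #10, #11, #12, #14; alternates → #15, #18, #19.
So seat 8 is #14.

14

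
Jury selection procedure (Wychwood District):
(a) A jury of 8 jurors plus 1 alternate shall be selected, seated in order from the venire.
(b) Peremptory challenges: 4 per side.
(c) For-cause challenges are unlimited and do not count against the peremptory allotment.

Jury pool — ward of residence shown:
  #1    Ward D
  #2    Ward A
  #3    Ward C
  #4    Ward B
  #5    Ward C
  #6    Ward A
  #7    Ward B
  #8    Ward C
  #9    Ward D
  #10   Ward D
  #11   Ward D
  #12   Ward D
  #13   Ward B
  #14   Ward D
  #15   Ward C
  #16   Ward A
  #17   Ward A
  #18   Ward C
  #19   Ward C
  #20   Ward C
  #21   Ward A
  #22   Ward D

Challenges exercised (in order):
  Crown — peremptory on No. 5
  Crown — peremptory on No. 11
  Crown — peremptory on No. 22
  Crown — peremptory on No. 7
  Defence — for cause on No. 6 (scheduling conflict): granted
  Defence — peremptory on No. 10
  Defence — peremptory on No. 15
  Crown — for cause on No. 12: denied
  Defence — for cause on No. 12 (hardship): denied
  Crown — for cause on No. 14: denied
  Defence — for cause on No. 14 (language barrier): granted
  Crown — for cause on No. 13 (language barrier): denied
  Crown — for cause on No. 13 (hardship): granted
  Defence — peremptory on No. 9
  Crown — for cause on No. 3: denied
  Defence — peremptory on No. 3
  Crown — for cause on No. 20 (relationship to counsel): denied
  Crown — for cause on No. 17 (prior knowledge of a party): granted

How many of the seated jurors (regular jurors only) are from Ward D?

Removed: #3, #5, #6, #7, #9, #10, #11, #13, #14, #15, #17, #22.
Seated jurors 1–8: #1, #2, #4, #8, #12, #16, #18, #19 (alternates #20 not counted).
Of those, in Ward D: #1, #12 → 2.

2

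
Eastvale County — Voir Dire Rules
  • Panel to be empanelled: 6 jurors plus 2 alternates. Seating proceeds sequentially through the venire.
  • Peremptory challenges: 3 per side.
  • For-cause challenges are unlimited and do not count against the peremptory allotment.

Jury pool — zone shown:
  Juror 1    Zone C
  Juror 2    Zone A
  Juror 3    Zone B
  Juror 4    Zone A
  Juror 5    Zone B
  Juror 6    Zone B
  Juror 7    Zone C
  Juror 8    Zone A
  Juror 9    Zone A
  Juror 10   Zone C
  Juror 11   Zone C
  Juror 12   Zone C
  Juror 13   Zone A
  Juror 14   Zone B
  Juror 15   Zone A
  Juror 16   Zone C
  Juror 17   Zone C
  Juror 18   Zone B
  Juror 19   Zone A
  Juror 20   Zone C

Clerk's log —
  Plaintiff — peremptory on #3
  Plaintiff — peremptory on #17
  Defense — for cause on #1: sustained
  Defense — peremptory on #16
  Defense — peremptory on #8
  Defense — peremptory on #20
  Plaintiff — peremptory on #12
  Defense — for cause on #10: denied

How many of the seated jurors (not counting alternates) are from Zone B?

Removed: #1, #3, #8, #12, #16, #17, #20.
Seated jurors 1–6: #2, #4, #5, #6, #7, #9 (alternates #10, #11 not counted).
Of those, in Zone B: #5, #6 → 2.

2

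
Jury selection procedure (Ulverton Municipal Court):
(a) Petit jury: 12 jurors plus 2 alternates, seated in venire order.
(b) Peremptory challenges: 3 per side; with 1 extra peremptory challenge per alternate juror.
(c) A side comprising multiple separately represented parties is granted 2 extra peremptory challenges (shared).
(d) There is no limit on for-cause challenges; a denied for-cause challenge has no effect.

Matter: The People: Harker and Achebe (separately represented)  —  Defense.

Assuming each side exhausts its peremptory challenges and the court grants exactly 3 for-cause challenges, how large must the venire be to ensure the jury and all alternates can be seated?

Seats to fill: 12 + 2 alternates = 14.
Peremptories — The People: 3 + 1×2 + 2 = 7; Defense: 3 + 1×2 = 5; total 12.
For-cause removals: 3.
Minimum venire: 14 + 12 + 3 = 29.

29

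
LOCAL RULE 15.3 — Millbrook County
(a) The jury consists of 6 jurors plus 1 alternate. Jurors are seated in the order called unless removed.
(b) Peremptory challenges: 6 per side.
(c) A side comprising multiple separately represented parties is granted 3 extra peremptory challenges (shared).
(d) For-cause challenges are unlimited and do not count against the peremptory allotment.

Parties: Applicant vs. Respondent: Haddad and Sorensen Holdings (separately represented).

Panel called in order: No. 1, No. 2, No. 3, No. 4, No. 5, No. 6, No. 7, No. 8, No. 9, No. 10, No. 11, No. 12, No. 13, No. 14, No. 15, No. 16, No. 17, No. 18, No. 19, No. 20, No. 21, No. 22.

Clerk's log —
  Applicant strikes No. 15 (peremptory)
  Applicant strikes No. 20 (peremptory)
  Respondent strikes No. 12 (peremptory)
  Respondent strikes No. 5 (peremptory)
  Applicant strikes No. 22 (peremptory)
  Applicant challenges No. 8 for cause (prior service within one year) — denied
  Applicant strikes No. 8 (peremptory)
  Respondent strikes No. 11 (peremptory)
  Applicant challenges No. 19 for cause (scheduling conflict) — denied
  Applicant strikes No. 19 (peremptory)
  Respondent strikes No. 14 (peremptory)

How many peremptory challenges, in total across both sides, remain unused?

Applicant allotment: 6. Respondent allotment: 6 base + 3 multi-party = 9.
Applicant peremptories used: #15, #20, #22, #8, #19 — 5 (for-cause on #8, #19 don't count).
Respondent peremptories used: #12, #5, #11, #14 — 4.
Remaining: (6 − 5) + (9 − 4) = 6.

6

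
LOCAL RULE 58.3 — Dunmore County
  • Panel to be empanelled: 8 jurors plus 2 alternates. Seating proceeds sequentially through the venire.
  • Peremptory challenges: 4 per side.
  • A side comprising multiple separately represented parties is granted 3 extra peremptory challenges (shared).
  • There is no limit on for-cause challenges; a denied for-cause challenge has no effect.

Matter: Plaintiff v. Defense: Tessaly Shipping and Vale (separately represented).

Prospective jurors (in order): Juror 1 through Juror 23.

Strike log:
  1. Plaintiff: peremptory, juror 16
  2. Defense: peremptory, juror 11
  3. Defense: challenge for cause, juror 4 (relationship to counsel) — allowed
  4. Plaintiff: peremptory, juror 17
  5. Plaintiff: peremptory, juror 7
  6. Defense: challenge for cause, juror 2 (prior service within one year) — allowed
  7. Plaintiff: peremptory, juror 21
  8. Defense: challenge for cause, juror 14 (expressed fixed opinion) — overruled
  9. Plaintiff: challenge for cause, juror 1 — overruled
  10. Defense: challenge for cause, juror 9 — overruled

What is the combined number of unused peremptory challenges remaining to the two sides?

6

Plaintiff allotment: 4. Defense allotment: 4 base + 3 multi-party = 7.
Plaintiff peremptories used: #16, #17, #7, #21 — 4 (the for-cause on #1 doesn't count).
Defense peremptories used: #11 — 1 (for-cause on #4, #2, #14, #9 don't count).
Remaining: (4 − 4) + (7 − 1) = 6.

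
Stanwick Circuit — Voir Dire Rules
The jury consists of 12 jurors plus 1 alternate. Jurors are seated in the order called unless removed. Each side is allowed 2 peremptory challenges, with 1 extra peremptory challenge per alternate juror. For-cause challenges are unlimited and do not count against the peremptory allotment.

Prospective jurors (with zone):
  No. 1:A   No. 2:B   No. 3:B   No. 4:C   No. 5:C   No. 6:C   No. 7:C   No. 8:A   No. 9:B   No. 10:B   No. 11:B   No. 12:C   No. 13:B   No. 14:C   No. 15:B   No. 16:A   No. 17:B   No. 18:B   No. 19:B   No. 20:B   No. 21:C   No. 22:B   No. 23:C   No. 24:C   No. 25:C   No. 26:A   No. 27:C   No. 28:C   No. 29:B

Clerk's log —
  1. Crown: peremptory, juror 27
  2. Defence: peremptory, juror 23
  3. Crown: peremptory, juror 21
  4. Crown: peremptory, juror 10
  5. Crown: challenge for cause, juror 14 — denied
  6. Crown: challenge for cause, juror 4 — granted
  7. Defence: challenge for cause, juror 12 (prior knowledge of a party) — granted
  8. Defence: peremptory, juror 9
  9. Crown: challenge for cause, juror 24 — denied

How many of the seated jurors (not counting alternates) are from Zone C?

Removed: #4, #9, #10, #12, #21, #23, #27.
Seated jurors 1–12: #1, #2, #3, #5, #6, #7, #8, #11, #13, #14, #15, #16 (alternates #17 not counted).
Of those, in Zone C: #5, #6, #7, #14 → 4.

4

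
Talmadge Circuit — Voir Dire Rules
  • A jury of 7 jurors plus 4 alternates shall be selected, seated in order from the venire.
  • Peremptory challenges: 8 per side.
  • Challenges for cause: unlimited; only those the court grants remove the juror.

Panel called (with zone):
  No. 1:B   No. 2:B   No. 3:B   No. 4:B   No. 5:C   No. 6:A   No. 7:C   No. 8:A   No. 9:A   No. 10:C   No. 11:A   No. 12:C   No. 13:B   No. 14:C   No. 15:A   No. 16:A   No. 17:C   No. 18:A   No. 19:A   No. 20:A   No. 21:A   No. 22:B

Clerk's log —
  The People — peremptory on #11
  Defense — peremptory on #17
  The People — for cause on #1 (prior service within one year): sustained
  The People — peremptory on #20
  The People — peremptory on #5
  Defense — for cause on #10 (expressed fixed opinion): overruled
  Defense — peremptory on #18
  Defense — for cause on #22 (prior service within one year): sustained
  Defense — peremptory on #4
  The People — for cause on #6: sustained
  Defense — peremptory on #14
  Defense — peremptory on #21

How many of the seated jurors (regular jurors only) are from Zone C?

Removed: #1, #4, #5, #6, #11, #14, #17, #18, #20, #21, #22.
Seated jurors 1–7: #2, #3, #7, #8, #9, #10, #12 (alternates #13, #15, #16, #19 not counted).
Of those, in Zone C: #7, #10, #12 → 3.

3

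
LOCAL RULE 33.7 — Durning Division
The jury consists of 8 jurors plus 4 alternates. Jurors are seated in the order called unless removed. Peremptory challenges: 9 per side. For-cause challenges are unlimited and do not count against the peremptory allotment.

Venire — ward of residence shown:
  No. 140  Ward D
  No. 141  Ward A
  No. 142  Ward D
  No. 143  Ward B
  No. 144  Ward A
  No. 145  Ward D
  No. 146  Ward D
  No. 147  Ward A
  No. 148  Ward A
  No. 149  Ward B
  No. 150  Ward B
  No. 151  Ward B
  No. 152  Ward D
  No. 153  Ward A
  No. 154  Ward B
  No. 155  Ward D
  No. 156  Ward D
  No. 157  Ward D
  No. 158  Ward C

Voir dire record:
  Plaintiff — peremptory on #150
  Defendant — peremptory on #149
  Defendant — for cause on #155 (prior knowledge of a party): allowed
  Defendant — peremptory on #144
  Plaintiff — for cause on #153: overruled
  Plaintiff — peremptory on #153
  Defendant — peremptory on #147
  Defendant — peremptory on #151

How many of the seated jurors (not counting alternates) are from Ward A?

2

Removed: #144, #147, #149, #150, #151, #153, #155.
Seated jurors 1–8: #140, #141, #142, #143, #145, #146, #148, #152 (alternates #154, #156, #157, #158 not counted).
Of those, in Ward A: #141, #148 → 2.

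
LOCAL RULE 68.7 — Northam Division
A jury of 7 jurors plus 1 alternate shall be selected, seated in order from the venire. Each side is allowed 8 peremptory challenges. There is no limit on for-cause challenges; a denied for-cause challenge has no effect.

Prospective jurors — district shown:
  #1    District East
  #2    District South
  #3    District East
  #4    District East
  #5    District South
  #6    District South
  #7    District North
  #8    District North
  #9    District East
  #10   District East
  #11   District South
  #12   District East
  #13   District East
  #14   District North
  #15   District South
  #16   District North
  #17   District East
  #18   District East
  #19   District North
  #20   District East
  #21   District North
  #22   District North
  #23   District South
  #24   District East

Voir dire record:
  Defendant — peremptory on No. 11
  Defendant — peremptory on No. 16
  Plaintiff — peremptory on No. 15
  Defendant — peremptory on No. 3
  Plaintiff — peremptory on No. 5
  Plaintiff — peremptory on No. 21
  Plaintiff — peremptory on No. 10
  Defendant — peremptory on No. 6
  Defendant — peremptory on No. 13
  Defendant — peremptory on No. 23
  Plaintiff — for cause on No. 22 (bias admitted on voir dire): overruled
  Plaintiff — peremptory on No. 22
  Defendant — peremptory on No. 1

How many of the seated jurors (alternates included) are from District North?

Removed: #1, #3, #5, #6, #10, #11, #13, #15, #16, #21, #22, #23.
Seated (8 incl. alternates): #2, #4, #7, #8, #9, #12, #14, #17.
Of those, in District North: #7, #8, #14 → 3.

3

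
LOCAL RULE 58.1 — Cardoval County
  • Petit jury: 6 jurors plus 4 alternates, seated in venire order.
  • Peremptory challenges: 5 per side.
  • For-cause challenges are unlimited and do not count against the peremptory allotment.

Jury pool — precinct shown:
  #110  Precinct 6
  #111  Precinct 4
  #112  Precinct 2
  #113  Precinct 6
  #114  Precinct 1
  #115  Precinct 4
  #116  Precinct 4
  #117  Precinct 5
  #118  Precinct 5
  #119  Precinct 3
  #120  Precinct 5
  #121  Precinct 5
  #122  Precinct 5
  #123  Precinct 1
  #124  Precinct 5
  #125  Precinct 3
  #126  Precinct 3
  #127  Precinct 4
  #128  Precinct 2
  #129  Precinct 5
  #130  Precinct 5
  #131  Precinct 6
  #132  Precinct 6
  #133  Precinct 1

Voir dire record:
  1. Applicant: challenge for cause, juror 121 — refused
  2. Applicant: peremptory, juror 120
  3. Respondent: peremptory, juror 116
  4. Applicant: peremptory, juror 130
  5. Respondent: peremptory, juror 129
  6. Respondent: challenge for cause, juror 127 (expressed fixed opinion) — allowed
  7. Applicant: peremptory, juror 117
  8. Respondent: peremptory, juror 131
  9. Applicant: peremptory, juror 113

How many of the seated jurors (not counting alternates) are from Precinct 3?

0

Removed: #113, #116, #117, #120, #127, #129, #130, #131.
Seated jurors 1–6: #110, #111, #112, #114, #115, #118 (alternates #119, #121, #122, #123 not counted).
None of those are in Precinct 3 → 0.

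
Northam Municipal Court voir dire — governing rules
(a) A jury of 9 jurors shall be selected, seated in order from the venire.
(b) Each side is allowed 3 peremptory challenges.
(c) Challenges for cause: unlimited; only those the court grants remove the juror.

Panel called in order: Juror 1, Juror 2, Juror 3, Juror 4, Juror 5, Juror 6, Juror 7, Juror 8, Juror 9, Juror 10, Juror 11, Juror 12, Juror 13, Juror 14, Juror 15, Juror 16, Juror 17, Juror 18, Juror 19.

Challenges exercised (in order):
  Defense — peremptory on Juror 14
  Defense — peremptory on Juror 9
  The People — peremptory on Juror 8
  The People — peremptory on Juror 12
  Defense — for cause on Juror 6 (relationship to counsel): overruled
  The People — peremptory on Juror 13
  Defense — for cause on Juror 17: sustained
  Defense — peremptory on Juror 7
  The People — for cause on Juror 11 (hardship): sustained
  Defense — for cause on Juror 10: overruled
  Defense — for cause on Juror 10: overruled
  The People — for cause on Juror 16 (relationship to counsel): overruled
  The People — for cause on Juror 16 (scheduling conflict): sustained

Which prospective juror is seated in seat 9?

Removed: #7, #8, #9, #11, #12, #13, #14, #16, #17. (#6, #10 stay — for-cause denied.)
Filling seats in venire order through position 9: #1, #2, #3, #4, #5, #6, #10, #15, #18.
So seat 9 is #18.

18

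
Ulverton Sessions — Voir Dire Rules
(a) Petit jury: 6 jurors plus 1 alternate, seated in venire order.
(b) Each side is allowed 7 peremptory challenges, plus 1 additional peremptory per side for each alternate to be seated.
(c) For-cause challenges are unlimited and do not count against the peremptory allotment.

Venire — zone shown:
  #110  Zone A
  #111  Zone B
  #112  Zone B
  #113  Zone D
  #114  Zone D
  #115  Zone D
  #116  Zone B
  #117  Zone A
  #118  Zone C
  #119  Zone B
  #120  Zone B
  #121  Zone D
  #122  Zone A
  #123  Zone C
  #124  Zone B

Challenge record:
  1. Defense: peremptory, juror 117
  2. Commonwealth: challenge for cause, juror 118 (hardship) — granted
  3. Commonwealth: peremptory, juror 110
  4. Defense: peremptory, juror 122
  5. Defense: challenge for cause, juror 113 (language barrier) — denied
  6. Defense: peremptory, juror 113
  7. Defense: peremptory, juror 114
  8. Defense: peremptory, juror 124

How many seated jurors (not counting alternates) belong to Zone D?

1

Removed: #110, #113, #114, #117, #118, #122, #124.
Seated jurors 1–6: #111, #112, #115, #116, #119, #120 (alternates #121 not counted).
Of those, in Zone D: #115 → 1.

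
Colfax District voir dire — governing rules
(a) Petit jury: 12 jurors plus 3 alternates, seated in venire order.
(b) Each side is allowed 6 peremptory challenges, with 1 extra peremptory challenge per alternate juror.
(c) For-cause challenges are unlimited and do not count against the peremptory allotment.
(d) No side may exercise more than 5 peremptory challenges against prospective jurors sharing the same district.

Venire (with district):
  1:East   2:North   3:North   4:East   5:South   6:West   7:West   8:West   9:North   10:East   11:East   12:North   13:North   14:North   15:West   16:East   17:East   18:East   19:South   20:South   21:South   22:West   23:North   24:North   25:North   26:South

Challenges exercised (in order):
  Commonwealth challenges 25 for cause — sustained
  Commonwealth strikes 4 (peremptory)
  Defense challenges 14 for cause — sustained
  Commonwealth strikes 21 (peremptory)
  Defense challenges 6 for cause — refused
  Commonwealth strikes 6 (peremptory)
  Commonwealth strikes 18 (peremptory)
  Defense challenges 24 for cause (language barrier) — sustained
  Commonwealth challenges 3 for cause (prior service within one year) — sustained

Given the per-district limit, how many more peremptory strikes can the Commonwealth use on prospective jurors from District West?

4

Commonwealth peremptories so far: #4, #21, #6, #18 — 4 of 9 used, 5 left overall.
Against District West: #6 — 1 used; per-district cap 5 leaves 4.
Binding limit: min(5, 4) = 4.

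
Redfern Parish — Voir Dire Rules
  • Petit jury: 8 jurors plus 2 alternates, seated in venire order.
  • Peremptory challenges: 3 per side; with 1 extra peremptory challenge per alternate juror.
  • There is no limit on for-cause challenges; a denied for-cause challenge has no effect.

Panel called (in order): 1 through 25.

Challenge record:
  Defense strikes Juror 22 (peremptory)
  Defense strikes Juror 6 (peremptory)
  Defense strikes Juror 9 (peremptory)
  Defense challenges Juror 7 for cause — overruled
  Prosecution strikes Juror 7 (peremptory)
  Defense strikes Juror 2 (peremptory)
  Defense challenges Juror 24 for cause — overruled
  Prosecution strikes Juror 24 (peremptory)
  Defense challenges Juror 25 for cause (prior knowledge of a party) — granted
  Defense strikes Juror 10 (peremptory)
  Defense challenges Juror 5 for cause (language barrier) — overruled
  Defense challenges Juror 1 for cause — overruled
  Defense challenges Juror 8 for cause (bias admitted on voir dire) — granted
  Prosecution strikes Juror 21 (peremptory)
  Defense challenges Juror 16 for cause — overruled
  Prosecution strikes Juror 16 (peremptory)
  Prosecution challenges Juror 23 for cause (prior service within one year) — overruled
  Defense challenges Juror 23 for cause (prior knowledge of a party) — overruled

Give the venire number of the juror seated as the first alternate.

15

Removed: #2, #6, #7, #8, #9, #10, #16, #21, #22, #24, #25. (#1, #5, #23 stay — for-cause denied.)
Seating in order: seats 1–8 → #1, #3, #4, #5, #11, #12, #13, #14; alternates → #15, #17.
So alternate 1 is #15.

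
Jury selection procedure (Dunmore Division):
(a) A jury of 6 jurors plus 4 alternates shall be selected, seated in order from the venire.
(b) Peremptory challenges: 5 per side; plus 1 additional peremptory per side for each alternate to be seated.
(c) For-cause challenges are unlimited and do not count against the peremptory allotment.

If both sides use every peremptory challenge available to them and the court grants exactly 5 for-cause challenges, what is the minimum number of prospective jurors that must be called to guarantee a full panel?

33

Seats to fill: 6 + 4 alternates = 10.
Peremptories: 5 + 1×4 = 9 per side × 2 sides = 18.
For-cause removals: 5.
Minimum venire: 10 + 18 + 5 = 33.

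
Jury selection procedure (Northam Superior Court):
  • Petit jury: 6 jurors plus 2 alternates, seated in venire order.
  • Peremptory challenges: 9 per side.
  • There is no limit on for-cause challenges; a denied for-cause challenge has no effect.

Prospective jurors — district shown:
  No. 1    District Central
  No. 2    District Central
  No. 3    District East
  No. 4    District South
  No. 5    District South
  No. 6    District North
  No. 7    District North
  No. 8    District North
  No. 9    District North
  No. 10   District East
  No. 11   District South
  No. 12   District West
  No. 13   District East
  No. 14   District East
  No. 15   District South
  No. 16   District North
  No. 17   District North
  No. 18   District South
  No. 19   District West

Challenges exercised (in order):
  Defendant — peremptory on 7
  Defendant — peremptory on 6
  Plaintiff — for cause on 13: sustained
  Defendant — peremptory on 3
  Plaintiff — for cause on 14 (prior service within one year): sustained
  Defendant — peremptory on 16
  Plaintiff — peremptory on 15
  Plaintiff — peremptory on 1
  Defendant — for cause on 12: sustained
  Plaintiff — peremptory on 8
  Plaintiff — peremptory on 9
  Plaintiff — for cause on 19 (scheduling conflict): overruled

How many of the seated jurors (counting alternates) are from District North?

1

Removed: #1, #3, #6, #7, #8, #9, #12, #13, #14, #15, #16.
Seated (8 incl. alternates): #2, #4, #5, #10, #11, #17, #18, #19.
Of those, in District North: #17 → 1.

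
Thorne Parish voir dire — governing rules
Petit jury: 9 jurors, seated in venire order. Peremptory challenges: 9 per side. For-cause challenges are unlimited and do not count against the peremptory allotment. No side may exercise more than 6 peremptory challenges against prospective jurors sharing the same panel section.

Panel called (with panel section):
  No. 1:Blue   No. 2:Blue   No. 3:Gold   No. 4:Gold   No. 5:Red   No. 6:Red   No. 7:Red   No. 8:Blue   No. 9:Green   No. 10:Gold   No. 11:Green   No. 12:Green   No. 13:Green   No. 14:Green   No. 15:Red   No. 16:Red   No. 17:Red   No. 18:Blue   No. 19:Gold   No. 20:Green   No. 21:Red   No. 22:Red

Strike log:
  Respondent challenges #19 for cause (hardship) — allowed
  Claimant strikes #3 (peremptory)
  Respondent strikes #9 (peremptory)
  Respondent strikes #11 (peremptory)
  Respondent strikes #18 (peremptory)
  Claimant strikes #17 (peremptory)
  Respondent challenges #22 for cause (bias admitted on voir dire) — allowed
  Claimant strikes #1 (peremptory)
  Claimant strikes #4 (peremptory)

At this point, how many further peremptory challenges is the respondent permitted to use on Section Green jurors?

Respondent peremptories so far: #9, #11, #18 — 3 of 9 used, 6 left overall.
Against Section Green: #9, #11 — 2 used; per-section cap 6 leaves 4.
Binding limit: min(6, 4) = 4.

4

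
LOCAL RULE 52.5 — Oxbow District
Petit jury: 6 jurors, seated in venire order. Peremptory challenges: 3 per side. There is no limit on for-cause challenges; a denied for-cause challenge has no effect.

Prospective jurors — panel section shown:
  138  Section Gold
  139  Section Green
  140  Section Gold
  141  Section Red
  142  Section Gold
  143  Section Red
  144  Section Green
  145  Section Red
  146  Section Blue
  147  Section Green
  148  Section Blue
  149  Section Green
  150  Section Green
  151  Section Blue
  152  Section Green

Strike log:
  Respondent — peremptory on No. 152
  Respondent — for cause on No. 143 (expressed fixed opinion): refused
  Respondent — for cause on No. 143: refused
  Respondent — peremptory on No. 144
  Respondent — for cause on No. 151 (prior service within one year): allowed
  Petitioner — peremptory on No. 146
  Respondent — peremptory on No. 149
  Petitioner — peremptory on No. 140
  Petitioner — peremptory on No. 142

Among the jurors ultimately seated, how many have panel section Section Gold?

1

Removed: #140, #142, #144, #146, #149, #151, #152.
Seated jurors 1–6: #138, #139, #141, #143, #145, #147.
Of those, in Section Gold: #138 → 1.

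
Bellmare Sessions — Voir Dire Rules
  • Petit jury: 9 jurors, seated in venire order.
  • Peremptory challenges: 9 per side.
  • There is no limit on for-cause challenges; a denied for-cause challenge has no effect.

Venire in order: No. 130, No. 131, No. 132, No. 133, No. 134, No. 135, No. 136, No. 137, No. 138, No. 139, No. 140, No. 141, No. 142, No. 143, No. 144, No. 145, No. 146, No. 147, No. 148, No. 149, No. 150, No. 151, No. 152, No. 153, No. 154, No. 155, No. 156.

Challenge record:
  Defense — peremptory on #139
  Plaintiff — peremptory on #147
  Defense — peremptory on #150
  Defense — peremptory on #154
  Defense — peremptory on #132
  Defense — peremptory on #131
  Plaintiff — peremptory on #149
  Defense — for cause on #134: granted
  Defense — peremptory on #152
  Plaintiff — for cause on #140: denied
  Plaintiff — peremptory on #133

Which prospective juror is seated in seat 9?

143

Removed: #131, #132, #133, #134, #139, #147, #149, #150, #152, #154. (#140 stays — for-cause denied.)
Seating in order: seats 1–9 → #130, #135, #136, #137, #138, #140, #141, #142, #143.
So seat 9 is #143.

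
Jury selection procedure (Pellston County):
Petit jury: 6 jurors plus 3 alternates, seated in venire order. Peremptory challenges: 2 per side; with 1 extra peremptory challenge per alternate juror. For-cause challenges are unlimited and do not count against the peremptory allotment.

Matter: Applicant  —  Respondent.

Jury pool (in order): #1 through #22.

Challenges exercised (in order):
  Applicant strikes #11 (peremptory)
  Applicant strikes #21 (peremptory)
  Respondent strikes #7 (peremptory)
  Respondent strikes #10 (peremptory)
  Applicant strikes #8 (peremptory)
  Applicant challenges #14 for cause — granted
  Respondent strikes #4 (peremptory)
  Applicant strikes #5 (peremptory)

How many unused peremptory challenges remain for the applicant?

Applicant allotment: 2 base + 1 × 3 alternates = 5.
Applicant peremptories used: #11, #21, #8, #5 — 4 (the for-cause on #14 doesn't count).
Remaining: 5 − 4 = 1.

1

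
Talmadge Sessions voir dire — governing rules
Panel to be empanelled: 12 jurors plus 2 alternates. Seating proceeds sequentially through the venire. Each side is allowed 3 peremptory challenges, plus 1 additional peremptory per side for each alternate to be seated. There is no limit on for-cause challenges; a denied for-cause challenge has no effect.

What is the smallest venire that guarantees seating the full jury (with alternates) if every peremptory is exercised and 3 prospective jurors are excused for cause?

27

Seats to fill: 12 + 2 alternates = 14.
Peremptories: 3 + 1×2 = 5 per side × 2 sides = 10.
For-cause removals: 3.
Minimum venire: 14 + 10 + 3 = 27.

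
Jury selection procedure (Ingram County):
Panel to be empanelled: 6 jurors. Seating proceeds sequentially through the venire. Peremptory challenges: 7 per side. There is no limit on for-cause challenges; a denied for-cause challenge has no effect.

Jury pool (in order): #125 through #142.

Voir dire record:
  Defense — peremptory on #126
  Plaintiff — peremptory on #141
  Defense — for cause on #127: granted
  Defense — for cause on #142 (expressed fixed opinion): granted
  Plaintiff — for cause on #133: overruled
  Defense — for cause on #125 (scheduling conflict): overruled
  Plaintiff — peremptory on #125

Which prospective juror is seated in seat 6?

Removed: #125, #126, #127, #141, #142. (#133 stays — for-cause denied.)
Seating in order: seats 1–6 → #128, #129, #130, #131, #132, #133.
So seat 6 is #133.

133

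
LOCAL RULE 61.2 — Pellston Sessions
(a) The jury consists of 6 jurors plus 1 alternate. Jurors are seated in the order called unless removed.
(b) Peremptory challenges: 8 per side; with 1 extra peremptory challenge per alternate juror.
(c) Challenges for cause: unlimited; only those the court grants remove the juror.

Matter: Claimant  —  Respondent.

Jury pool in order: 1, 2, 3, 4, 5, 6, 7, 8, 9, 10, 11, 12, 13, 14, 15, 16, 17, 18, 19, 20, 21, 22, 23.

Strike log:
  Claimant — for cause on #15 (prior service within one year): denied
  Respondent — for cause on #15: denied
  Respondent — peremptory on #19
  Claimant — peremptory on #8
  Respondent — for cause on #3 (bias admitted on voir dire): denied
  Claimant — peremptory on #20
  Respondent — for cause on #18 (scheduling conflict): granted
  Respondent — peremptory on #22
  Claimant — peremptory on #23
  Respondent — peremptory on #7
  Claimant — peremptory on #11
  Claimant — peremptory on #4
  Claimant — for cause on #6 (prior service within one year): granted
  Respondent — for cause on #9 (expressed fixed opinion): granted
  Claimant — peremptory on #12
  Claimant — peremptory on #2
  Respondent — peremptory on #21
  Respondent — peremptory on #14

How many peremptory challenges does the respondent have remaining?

Respondent allotment: 8 base + 1 × 1 alternate = 9.
Respondent peremptories used: #19, #22, #7, #21, #14 — 5 (for-cause on #15, #3, #18, #9 don't count).
Remaining: 9 − 5 = 4.

4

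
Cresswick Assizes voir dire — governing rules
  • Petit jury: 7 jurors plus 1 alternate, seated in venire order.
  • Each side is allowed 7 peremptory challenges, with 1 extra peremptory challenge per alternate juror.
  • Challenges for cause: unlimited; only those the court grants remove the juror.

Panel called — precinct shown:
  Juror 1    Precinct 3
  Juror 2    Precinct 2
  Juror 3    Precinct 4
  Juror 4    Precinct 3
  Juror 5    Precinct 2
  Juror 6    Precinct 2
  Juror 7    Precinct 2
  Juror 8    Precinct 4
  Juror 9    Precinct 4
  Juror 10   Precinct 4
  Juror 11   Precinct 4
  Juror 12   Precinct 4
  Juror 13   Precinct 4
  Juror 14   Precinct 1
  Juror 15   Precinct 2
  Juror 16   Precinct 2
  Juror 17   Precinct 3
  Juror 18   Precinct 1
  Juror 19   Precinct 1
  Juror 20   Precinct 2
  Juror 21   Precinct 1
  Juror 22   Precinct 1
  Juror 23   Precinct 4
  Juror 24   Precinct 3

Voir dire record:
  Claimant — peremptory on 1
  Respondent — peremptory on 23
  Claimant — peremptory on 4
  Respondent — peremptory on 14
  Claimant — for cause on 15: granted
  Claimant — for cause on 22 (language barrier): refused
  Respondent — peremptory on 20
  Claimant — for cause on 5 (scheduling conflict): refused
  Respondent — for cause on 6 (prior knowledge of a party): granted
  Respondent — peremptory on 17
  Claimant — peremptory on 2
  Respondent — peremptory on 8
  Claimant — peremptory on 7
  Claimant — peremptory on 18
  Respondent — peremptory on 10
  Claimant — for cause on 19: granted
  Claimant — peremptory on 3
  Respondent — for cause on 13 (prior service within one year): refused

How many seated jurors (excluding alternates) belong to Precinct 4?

4

Removed: #1, #2, #3, #4, #6, #7, #8, #10, #14, #15, #17, #18, #19, #20, #23.
Seated jurors 1–7: #5, #9, #11, #12, #13, #16, #21 (alternates #22 not counted).
Of those, in Precinct 4: #9, #11, #12, #13 → 4.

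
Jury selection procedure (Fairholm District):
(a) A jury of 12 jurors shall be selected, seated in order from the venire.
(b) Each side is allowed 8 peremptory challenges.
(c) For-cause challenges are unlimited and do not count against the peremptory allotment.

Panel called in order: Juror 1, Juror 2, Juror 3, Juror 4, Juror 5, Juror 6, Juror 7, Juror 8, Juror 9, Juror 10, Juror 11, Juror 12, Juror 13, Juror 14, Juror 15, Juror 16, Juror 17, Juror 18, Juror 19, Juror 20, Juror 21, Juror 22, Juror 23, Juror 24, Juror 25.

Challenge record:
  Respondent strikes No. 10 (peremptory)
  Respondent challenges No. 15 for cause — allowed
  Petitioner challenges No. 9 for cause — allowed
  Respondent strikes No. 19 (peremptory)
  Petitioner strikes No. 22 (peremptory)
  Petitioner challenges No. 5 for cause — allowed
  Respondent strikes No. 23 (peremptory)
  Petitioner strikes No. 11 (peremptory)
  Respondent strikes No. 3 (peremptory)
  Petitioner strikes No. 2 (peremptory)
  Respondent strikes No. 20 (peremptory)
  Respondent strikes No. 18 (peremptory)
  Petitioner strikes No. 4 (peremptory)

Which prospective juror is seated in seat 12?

25

Removed: #2, #3, #4, #5, #9, #10, #11, #15, #18, #19, #20, #22, #23.
Seating in order: seats 1–12 → #1, #6, #7, #8, #12, #13, #14, #16, #17, #21, #24, #25.
So seat 12 is #25.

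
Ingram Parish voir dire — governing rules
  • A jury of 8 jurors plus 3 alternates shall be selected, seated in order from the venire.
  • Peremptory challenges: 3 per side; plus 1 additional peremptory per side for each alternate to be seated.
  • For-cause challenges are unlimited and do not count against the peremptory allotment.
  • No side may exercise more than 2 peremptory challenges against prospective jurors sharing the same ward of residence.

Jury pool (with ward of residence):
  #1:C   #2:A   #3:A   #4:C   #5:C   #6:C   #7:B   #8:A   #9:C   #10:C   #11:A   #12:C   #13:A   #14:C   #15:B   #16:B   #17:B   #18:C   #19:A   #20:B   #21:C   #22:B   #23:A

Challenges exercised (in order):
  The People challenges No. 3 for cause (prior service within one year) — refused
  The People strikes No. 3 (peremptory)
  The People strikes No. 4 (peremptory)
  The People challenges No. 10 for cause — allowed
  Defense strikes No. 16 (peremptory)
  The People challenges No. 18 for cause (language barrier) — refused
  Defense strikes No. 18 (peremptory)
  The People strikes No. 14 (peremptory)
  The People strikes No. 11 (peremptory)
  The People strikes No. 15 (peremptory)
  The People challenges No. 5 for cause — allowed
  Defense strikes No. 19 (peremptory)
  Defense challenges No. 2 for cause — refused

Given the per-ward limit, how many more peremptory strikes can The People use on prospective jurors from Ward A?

0

The People peremptories so far: #3, #4, #14, #11, #15 — 5 of 6 used, 1 left overall.
Against Ward A: #3, #11 — 2 used; per-ward cap 2 leaves 0.
Binding limit: min(1, 0) = 0.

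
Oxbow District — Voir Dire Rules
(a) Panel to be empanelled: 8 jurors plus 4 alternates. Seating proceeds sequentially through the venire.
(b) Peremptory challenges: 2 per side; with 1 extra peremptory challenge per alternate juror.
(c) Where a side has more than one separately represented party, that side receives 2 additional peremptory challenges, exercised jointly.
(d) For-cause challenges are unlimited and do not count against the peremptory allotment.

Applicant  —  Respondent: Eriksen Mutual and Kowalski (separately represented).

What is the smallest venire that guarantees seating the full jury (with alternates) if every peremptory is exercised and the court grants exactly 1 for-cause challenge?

Seats to fill: 8 + 4 alternates = 12.
Peremptories — Applicant: 2 + 1×4 = 6; Respondent: 2 + 1×4 + 2 = 8; total 14.
For-cause removals: 1.
Minimum venire: 12 + 14 + 1 = 27.

27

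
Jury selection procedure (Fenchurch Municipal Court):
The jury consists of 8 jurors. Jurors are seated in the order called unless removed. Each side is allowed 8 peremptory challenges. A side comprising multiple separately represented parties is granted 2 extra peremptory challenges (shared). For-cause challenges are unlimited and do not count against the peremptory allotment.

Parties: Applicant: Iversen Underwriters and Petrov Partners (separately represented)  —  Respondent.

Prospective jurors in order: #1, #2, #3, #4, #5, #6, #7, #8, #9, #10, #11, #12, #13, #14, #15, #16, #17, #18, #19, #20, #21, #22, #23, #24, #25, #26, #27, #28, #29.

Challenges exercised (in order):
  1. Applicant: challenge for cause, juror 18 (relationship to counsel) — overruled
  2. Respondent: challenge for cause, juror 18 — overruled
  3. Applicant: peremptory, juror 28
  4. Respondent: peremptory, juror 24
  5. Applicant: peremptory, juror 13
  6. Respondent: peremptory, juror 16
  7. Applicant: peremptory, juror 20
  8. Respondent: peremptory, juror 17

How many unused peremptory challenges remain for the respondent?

5

Respondent allotment: 8.
Respondent peremptories used: #24, #16, #17 — 3 (the for-cause on #18 doesn't count).
Remaining: 8 − 3 = 5.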